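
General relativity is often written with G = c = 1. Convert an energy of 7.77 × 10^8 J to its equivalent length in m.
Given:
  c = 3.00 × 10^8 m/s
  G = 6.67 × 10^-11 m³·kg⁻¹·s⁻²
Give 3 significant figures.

6.40 × 10^-36 m

Energy → length via G/c⁴.
7.77 × 10^8 J × (G/c⁴) = 6.40 × 10^-36 m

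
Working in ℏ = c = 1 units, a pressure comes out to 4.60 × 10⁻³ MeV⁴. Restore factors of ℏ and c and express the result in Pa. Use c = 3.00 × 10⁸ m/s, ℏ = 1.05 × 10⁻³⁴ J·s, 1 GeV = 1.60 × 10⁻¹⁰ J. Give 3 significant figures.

Pressure is [E]/[L]³ = [E]⁴/(ℏc)³.
1 GeV⁴ → 1/(ℏc)³ × (1 GeV in J)⁴ = 2.10 × 10³⁷ Pa.
Convert the energy scale: 4.60 × 10⁻³ MeV⁴ = 4.60 × 10⁻¹⁵ GeV⁴.
Result: 4.60 × 10⁻¹⁵ × 2.10 × 10³⁷ = 9.65 × 10²² Pa.

9.65 × 10²² Pa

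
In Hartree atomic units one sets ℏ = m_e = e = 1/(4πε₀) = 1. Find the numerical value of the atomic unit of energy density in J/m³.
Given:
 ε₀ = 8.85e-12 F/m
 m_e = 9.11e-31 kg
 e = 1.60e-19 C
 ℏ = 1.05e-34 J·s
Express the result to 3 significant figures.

u_au = E_h/a₀³ = m_e⁴e¹⁰/((4πε₀)⁵ℏ⁸)
E_h = 4.38e-18 J
a₀ = 5.26e-11 m
E_h/a₀³ = 3.01e13 J/m³

3.01e13 J/m³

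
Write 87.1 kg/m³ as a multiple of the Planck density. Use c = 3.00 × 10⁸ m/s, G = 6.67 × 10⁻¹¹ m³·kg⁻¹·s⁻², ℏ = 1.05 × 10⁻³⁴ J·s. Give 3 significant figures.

1.67 × 10⁻⁹⁵

Planck density: ρ_P = c⁵/(ℏG²) = 5.20 × 10⁹⁶ kg/m³.
87.1 / 5.20 × 10⁹⁶ = 1.67 × 10⁻⁹⁵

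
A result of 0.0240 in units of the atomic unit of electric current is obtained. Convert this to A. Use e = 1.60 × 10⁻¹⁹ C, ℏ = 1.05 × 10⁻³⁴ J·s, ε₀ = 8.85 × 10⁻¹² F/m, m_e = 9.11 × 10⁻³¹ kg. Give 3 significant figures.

One atomic unit of electric current: I_au = e E_h/ℏ = m_e e⁵/((4πε₀)²ℏ³) = 6.67 × 10⁻³ A.
0.0240 × 6.67 × 10⁻³ A = 1.60 × 10⁻⁴ A

1.60 × 10⁻⁴ A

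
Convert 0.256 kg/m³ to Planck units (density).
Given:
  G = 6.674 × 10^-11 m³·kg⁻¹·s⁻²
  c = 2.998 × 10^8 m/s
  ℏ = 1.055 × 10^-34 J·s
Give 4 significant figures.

Planck density: ρ_P = c⁵/(ℏG²) = 5.154 × 10^96 kg/m³.
0.256 / 5.154 × 10^96 = 4.967 × 10^-98

4.967 × 10^-98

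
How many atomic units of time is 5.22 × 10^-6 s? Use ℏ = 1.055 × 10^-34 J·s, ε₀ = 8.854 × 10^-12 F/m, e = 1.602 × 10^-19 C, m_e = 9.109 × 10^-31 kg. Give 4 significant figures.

2.154 × 10^11

atomic unit of time: τ_au = (4πε₀)²ℏ³/(m_e e⁴) = 2.423 × 10^-17 s.
5.22 × 10^-6 / 2.423 × 10^-17 = 2.154 × 10^11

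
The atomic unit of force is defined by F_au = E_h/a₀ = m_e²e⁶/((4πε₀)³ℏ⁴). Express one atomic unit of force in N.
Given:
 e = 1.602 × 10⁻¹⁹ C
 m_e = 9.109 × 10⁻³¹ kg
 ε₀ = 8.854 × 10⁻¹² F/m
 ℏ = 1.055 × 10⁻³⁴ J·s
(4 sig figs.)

8.220 × 10⁻⁸ N

F_au = E_h/a₀ = m_e²e⁶/((4πε₀)³ℏ⁴)
E_h = 4.354 × 10⁻¹⁸ J
a₀ = 5.297 × 10⁻¹¹ m
E_h/a₀ = 8.220 × 10⁻⁸ N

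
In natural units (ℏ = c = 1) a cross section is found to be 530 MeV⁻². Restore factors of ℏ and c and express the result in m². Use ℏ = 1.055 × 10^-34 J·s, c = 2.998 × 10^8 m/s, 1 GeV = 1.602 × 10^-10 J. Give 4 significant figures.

2.066 × 10^-23 m²

Area is [L]² = [E]⁻²·(ℏc)²; restore (ℏc)².
1 GeV⁻² → (ℏc)² × (1 GeV in J)⁻² = 3.898 × 10^-32 m².
Convert the energy scale: 530 MeV⁻² = 5.30 × 10^8 GeV⁻².
Result: 5.30 × 10^8 × 3.898 × 10^-32 = 2.066 × 10^-23 m².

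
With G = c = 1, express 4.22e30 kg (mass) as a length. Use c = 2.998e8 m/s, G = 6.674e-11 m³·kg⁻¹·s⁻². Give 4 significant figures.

3.134e3 m

In G = c = 1 units mass has dimensions of length; the conversion factor is G/c².
4.22e30 kg × (G/c²) = 3.134e3 m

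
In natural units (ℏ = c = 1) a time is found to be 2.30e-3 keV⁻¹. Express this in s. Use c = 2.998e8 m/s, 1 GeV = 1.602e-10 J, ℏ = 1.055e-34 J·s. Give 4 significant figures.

1.515e-21 s

A time is [E]⁻¹ in ℏ=c=1; restore one factor of ℏ.
1 GeV⁻¹ → ℏ × (1 GeV in J)⁻¹ = 6.586e-25 s.
Convert the energy scale: 2.30e-3 keV⁻¹ = 2.30e3 GeV⁻¹.
Result: 2.30e3 × 6.586e-25 = 1.515e-21 s.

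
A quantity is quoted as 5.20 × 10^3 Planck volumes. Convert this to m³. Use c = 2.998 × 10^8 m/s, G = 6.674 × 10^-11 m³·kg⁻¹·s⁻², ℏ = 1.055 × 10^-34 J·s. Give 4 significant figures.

One Planck volume: V_P = (ℏG/c³)^(3/2) = 4.224 × 10^-105 m³.
5.20 × 10^3 × 4.224 × 10^-105 m³ = 2.196 × 10^-101 m³

2.196 × 10^-101 m³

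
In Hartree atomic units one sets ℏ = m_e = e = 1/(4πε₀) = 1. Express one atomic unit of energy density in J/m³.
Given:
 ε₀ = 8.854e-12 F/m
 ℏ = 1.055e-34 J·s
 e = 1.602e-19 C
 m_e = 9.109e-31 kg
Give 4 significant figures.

u_au = E_h/a₀³ = m_e⁴e¹⁰/((4πε₀)⁵ℏ⁸)
E_h = 4.354e-18 J
a₀ = 5.297e-11 m
E_h/a₀³ = 2.929e13 J/m³

2.929e13 J/m³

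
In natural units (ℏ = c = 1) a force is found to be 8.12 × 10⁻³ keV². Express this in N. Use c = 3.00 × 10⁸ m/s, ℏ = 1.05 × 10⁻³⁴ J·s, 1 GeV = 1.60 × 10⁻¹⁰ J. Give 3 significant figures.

6.60 × 10⁻⁹ N

Force is [E]/[L] = [E]²/(ℏc); restore (ℏc)⁻¹.
1 GeV² → 1/(ℏc) × (1 GeV in J)² = 8.13 × 10⁵ N.
Convert the energy scale: 8.12 × 10⁻³ keV² = 8.12 × 10⁻¹⁵ GeV².
Result: 8.12 × 10⁻¹⁵ × 8.13 × 10⁵ = 6.60 × 10⁻⁹ N.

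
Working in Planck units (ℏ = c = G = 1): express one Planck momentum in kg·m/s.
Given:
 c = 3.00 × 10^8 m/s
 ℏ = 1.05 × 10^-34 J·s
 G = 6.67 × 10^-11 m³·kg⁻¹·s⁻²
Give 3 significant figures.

The unique combination of the constants set to 1 with dimensions of momentum is p_P = √(ℏc³/G).
  = √(42.5)
  = 6.52 kg·m/s

6.52 kg·m/s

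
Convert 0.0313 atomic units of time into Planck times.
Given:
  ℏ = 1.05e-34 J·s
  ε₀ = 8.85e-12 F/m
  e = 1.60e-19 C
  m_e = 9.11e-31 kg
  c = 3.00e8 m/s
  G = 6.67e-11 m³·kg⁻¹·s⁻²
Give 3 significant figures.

1.40e25

atomic unit of time: τ_au = (4πε₀)²ℏ³/(m_e e⁴) = 2.40e-17 s
Planck time: t_P = √(ℏG/c⁵) = 5.37e-44 s
0.0313 × 2.40e-17 / 5.37e-44 = 1.40e25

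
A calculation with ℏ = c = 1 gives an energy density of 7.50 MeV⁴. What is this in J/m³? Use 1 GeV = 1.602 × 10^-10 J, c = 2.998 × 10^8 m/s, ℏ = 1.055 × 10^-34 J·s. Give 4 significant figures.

[E]/[L]³ = [E]⁴/(ℏc)³; restore (ℏc)⁻³.
1 GeV⁴ → 1/(ℏc)³ × (1 GeV in J)⁴ = 2.082 × 10^37 J/m³.
Convert the energy scale: 7.50 MeV⁴ = 7.50 × 10^-12 GeV⁴.
Result: 7.50 × 10^-12 × 2.082 × 10^37 = 1.561 × 10^26 J/m³.

1.561 × 10^26 J/m³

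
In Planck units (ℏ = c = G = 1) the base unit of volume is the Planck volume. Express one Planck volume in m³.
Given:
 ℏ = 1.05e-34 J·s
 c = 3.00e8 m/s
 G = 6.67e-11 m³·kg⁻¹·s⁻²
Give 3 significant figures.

V_P = (ℏG/c³)^(3/2)
  = √(1.75e-209)
  = 4.18e-105 m³

4.18e-105 m³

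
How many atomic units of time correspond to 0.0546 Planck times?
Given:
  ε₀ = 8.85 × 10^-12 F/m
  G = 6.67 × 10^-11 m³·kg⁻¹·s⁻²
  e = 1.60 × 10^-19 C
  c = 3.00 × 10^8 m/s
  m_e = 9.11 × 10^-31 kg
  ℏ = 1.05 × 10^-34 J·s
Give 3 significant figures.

Planck time: t_P = √(ℏG/c⁵) = 5.37 × 10^-44 s
atomic unit of time: τ_au = (4πε₀)²ℏ³/(m_e e⁴) = 2.40 × 10^-17 s
0.0546 × 5.37 × 10^-44 / 2.40 × 10^-17 = 1.22 × 10^-28

1.22 × 10^-28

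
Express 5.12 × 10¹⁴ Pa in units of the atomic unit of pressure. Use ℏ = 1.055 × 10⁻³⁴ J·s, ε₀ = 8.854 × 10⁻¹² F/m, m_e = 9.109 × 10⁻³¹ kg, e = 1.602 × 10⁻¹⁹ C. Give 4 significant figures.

17.48

atomic unit of pressure: P_au = E_h/a₀³ = m_e⁴e¹⁰/((4πε₀)⁵ℏ⁸) = 2.929 × 10¹³ Pa.
5.12 × 10¹⁴ / 2.929 × 10¹³ = 17.48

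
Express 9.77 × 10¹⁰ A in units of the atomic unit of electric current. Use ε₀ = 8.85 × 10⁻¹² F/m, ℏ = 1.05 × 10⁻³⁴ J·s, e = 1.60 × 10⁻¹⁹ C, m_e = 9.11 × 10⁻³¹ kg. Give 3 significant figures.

atomic unit of electric current: I_au = e E_h/ℏ = m_e e⁵/((4πε₀)²ℏ³) = 6.67 × 10⁻³ A.
9.77 × 10¹⁰ / 6.67 × 10⁻³ = 1.46 × 10¹³

1.46 × 10¹³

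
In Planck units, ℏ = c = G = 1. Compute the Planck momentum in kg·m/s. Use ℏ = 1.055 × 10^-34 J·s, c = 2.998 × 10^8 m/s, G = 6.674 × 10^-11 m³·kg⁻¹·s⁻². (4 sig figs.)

From ℏ = c = G = 1 the momentum scale is p_P = √(ℏc³/G).
  = √(42.60)
  = 6.527 kg·m/s

6.527 kg·m/s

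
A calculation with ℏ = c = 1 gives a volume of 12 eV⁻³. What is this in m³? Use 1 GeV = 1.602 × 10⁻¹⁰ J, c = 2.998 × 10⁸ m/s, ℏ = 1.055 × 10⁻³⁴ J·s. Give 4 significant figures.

Volume is [L]³ = [E]⁻³·(ℏc)³.
1 GeV⁻³ → (ℏc)³ × (1 GeV in J)⁻³ = 7.696 × 10⁻⁴⁸ m³.
Convert the energy scale: 12 eV⁻³ = 1.20 × 10²⁸ GeV⁻³.
Result: 1.20 × 10²⁸ × 7.696 × 10⁻⁴⁸ = 9.235 × 10⁻²⁰ m³.

9.235 × 10⁻²⁰ m³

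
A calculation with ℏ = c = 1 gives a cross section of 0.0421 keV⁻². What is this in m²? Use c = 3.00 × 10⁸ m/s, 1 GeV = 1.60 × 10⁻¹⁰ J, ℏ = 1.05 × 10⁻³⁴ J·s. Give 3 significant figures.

1.63 × 10⁻²¹ m²

Area is [L]² = [E]⁻²·(ℏc)²; restore (ℏc)².
1 GeV⁻² → (ℏc)² × (1 GeV in J)⁻² = 3.88 × 10⁻³² m².
Convert the energy scale: 0.0421 keV⁻² = 4.21 × 10¹⁰ GeV⁻².
Result: 4.21 × 10¹⁰ × 3.88 × 10⁻³² = 1.63 × 10⁻²¹ m².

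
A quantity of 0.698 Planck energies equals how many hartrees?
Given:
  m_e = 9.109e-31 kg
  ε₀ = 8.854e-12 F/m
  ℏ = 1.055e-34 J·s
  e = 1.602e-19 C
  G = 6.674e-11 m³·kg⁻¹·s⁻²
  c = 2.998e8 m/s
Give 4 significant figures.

Planck energy: E_P = √(ℏc⁵/G) = 1.957e9 J
hartree: E_h = m_e e⁴/(4πε₀ℏ)² = 4.354e-18 J
0.698 × 1.957e9 / 4.354e-18 = 3.137e26

3.137e26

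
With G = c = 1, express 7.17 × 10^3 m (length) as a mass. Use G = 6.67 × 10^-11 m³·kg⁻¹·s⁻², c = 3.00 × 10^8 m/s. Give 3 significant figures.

9.67 × 10^30 kg

Length → mass via c²/G.
7.17 × 10^3 m × (c²/G) = 9.67 × 10^30 kg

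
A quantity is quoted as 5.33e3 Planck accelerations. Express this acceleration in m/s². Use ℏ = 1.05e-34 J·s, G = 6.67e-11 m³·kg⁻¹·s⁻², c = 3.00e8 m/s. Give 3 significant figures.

One Planck acceleration: a_P = √(c⁷/(ℏG)) = 5.59e51 m/s².
5.33e3 × 5.59e51 m/s² = 2.98e55 m/s²

2.98e55 m/s²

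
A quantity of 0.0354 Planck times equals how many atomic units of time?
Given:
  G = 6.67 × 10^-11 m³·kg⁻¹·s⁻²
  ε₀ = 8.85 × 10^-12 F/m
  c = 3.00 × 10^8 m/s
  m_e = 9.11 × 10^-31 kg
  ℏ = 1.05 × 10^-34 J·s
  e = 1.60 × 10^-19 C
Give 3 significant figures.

7.92 × 10^-29

Planck time: t_P = √(ℏG/c⁵) = 5.37 × 10^-44 s
atomic unit of time: τ_au = (4πε₀)²ℏ³/(m_e e⁴) = 2.40 × 10^-17 s
0.0354 × 5.37 × 10^-44 / 2.40 × 10^-17 = 7.92 × 10^-29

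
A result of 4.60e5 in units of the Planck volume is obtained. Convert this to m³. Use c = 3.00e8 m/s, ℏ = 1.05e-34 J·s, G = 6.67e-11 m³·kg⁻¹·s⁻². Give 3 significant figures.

One Planck volume: V_P = (ℏG/c³)^(3/2) = 4.18e-105 m³.
4.60e5 × 4.18e-105 m³ = 1.92e-99 m³

1.92e-99 m³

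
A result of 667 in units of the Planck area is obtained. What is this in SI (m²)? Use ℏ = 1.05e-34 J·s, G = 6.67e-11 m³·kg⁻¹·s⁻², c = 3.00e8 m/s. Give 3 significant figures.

1.73e-67 m²

One Planck area: A_P = ℏG/c³ = 2.59e-70 m².
667 × 2.59e-70 m² = 1.73e-67 m²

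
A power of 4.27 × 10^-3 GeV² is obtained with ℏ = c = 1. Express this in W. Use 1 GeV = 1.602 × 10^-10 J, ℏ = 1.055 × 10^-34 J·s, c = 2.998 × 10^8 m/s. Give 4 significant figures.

Power is [E]/[T] = [E]²/ℏ.
1 GeV² → 1/ℏ × (1 GeV in J)² = 2.433 × 10^14 W.
Result: 4.27 × 10^-3 × 2.433 × 10^14 = 1.039 × 10^12 W.

1.039 × 10^12 W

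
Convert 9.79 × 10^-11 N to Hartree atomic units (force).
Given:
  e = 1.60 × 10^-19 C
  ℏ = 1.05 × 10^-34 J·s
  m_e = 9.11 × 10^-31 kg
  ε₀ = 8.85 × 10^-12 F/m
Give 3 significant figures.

atomic unit of force: F_au = E_h/a₀ = m_e²e⁶/((4πε₀)³ℏ⁴) = 8.33 × 10^-8 N.
9.79 × 10^-11 / 8.33 × 10^-8 = 1.18 × 10^-3

1.18 × 10^-3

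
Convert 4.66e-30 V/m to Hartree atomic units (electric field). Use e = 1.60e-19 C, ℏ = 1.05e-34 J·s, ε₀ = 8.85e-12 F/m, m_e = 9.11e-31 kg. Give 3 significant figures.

atomic unit of electric field: E_au = E_h/(e a₀) = m_e²e⁵/((4πε₀)³ℏ⁴) = 5.20e11 V/m.
4.66e-30 / 5.20e11 = 8.95e-42

8.95e-42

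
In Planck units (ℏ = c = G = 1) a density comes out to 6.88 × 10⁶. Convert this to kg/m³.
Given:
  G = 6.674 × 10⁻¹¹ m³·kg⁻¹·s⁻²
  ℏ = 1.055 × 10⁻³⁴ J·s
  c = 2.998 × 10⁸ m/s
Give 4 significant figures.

3.546 × 10¹⁰³ kg/m³

One Planck density: ρ_P = c⁵/(ℏG²) = 5.154 × 10⁹⁶ kg/m³.
6.88 × 10⁶ × 5.154 × 10⁹⁶ kg/m³ = 3.546 × 10¹⁰³ kg/m³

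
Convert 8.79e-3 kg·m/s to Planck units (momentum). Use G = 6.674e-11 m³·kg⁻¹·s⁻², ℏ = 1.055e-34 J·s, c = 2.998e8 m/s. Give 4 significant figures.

1.347e-3

Planck momentum: p_P = √(ℏc³/G) = 6.527 kg·m/s.
8.79e-3 / 6.527 = 1.347e-3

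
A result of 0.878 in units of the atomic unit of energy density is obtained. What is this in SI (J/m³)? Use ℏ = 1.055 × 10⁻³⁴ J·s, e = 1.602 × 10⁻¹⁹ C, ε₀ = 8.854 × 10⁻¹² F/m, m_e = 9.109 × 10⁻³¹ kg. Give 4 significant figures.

2.572 × 10¹³ J/m³

One atomic unit of energy density: u_au = E_h/a₀³ = m_e⁴e¹⁰/((4πε₀)⁵ℏ⁸) = 2.929 × 10¹³ J/m³.
0.878 × 2.929 × 10¹³ J/m³ = 2.572 × 10¹³ J/m³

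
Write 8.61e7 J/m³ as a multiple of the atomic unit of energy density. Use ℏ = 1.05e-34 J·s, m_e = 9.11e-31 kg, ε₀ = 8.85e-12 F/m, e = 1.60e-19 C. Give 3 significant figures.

2.86e-6

atomic unit of energy density: u_au = E_h/a₀³ = m_e⁴e¹⁰/((4πε₀)⁵ℏ⁸) = 3.01e13 J/m³.
8.61e7 / 3.01e13 = 2.86e-6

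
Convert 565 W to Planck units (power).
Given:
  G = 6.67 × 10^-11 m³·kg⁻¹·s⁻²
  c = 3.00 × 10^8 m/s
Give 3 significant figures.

1.55 × 10^-50

Planck power: P_P = c⁵/G = 3.64 × 10^52 W.
565 / 3.64 × 10^52 = 1.55 × 10^-50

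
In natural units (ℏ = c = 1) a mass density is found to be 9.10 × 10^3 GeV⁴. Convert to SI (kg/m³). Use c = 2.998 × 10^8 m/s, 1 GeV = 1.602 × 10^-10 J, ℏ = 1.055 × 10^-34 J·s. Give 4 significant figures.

Mass density is [E]/(c²[L]³) = [E]⁴/(ℏ³c⁵).
1 GeV⁴ → 1/(ℏ³c⁵) × (1 GeV in J)⁴ = 2.316 × 10^20 kg/m³.
Result: 9.10 × 10^3 × 2.316 × 10^20 = 2.108 × 10^24 kg/m³.

2.108 × 10^24 kg/m³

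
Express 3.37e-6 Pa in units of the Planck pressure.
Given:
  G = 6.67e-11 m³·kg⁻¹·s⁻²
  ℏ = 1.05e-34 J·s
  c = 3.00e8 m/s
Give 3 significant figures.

Planck pressure: p_P = c⁷/(ℏG²) = 4.68e113 Pa.
3.37e-6 / 4.68e113 = 7.20e-120

7.20e-120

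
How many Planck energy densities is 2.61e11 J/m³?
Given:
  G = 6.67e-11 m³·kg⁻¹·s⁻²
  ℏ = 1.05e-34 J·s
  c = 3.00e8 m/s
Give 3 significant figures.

5.57e-103

Planck energy density: u_P = c⁷/(ℏG²) = 4.68e113 J/m³.
2.61e11 / 4.68e113 = 5.57e-103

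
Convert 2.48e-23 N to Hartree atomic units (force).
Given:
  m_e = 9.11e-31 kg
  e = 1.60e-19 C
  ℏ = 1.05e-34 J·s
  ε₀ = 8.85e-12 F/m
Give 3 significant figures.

2.98e-16

atomic unit of force: F_au = E_h/a₀ = m_e²e⁶/((4πε₀)³ℏ⁴) = 8.33e-8 N.
2.48e-23 / 8.33e-8 = 2.98e-16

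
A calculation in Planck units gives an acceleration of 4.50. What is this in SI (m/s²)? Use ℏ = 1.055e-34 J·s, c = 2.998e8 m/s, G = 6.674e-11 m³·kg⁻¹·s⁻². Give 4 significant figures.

One Planck acceleration: a_P = √(c⁷/(ℏG)) = 5.560e51 m/s².
4.50 × 5.560e51 m/s² = 2.502e52 m/s²

2.502e52 m/s²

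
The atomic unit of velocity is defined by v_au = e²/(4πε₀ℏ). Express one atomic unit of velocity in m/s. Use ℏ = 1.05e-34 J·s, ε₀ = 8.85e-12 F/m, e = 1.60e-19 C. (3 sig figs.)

2.19e6 m/s

v_au = e²/(4πε₀ℏ)
  = 2.56e-38 / 1.17e-44
  = 2.19e6 m/s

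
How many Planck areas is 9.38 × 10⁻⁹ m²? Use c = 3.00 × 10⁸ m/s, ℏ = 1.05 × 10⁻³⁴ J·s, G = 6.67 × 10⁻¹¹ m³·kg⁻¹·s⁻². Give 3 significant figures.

3.62 × 10⁶¹

Planck area: A_P = ℏG/c³ = 2.59 × 10⁻⁷⁰ m².
9.38 × 10⁻⁹ / 2.59 × 10⁻⁷⁰ = 3.62 × 10⁶¹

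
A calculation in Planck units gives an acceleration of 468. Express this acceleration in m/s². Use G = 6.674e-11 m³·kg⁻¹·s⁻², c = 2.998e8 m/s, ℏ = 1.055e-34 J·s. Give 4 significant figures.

One Planck acceleration: a_P = √(c⁷/(ℏG)) = 5.560e51 m/s².
468 × 5.560e51 m/s² = 2.602e54 m/s²

2.602e54 m/s²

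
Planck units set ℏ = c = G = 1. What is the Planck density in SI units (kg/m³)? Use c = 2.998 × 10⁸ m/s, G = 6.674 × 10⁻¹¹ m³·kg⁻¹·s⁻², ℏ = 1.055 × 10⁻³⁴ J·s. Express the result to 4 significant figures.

5.154 × 10⁹⁶ kg/m³

The unique combination of the constants set to 1 with dimensions of density is ρ_P = c⁵/(ℏG²).
  = 2.422 × 10⁴² / 4.699 × 10⁻⁵⁵
  = 5.154 × 10⁹⁶ kg/m³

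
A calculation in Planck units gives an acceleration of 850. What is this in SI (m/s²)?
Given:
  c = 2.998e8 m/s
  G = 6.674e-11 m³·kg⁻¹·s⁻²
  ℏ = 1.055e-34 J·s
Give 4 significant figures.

One Planck acceleration: a_P = √(c⁷/(ℏG)) = 5.560e51 m/s².
850 × 5.560e51 m/s² = 4.726e54 m/s²

4.726e54 m/s²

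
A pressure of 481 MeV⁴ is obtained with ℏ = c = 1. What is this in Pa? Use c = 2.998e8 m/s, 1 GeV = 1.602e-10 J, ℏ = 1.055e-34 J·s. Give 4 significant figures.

Pressure is [E]/[L]³ = [E]⁴/(ℏc)³.
1 GeV⁴ → 1/(ℏc)³ × (1 GeV in J)⁴ = 2.082e37 Pa.
Convert the energy scale: 481 MeV⁴ = 4.81e-10 GeV⁴.
Result: 4.81e-10 × 2.082e37 = 1.001e28 Pa.

1.001e28 Pa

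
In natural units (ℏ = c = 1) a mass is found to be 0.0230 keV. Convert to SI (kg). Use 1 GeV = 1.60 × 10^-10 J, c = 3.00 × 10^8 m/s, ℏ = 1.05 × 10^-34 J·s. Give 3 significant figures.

Mass is [E]/c²; divide by c².
1 GeV → 1/c² × (1 GeV in J) = 1.78 × 10^-27 kg.
Convert the energy scale: 0.0230 keV = 2.30 × 10^-8 GeV.
Result: 2.30 × 10^-8 × 1.78 × 10^-27 = 4.09 × 10^-35 kg.

4.09 × 10^-35 kg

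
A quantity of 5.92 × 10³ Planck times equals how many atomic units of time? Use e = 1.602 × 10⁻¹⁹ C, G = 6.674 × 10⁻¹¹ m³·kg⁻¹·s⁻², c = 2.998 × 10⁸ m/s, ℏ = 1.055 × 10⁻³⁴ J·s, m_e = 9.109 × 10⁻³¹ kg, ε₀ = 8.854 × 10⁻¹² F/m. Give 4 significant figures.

Planck time: t_P = √(ℏG/c⁵) = 5.392 × 10⁻⁴⁴ s
atomic unit of time: τ_au = (4πε₀)²ℏ³/(m_e e⁴) = 2.423 × 10⁻¹⁷ s
5.92 × 10³ × 5.392 × 10⁻⁴⁴ / 2.423 × 10⁻¹⁷ = 1.317 × 10⁻²³

1.317 × 10⁻²³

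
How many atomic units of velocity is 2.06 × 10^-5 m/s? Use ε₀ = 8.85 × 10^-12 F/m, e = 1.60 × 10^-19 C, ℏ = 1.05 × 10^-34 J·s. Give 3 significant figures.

atomic unit of velocity: v_au = e²/(4πε₀ℏ) = 2.19 × 10^6 m/s.
2.06 × 10^-5 / 2.19 × 10^6 = 9.40 × 10^-12

9.40 × 10^-12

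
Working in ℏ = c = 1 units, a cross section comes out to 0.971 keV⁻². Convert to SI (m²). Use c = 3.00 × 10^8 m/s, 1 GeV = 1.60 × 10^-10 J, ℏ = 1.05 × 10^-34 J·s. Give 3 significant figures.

3.76 × 10^-20 m²

Area is [L]² = [E]⁻²·(ℏc)²; restore (ℏc)².
1 GeV⁻² → (ℏc)² × (1 GeV in J)⁻² = 3.88 × 10^-32 m².
Convert the energy scale: 0.971 keV⁻² = 9.71 × 10^11 GeV⁻².
Result: 9.71 × 10^11 × 3.88 × 10^-32 = 3.76 × 10^-20 m².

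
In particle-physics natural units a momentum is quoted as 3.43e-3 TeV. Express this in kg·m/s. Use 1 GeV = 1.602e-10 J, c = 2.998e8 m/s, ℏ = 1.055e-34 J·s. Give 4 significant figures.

Momentum is [E]/c; divide by c.
1 GeV → 1/c × (1 GeV in J) = 5.344e-19 kg·m/s.
Convert the energy scale: 3.43e-3 TeV = 3.43 GeV.
Result: 3.43 × 5.344e-19 = 1.833e-18 kg·m/s.

1.833e-18 kg·m/s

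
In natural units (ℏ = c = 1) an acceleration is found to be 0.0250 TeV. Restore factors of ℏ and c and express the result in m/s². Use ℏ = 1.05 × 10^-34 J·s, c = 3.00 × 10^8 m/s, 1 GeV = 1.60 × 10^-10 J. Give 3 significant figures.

Acceleration is [L]/[T]² = c·[E]/ℏ.
1 GeV → c/ℏ × (1 GeV in J) = 4.57 × 10^32 m/s².
Convert the energy scale: 0.0250 TeV = 25 GeV.
Result: 25 × 4.57 × 10^32 = 1.14 × 10^34 m/s².

1.14 × 10^34 m/s²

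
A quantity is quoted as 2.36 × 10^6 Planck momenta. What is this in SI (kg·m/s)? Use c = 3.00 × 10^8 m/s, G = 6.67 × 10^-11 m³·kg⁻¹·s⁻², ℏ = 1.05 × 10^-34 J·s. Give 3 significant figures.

One Planck momentum: p_P = √(ℏc³/G) = 6.52 kg·m/s.
2.36 × 10^6 × 6.52 kg·m/s = 1.54 × 10^7 kg·m/s

1.54 × 10^7 kg·m/s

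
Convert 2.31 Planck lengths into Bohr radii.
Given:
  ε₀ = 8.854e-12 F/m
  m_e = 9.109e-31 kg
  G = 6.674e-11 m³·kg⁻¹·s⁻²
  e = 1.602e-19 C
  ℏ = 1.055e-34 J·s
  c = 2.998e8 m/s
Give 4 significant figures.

Planck length: ℓ_P = √(ℏG/c³) = 1.616e-35 m
Bohr radius: a₀ = 4πε₀ℏ²/(m_e e²) = 5.297e-11 m
2.31 × 1.616e-35 / 5.297e-11 = 7.049e-25

7.049e-25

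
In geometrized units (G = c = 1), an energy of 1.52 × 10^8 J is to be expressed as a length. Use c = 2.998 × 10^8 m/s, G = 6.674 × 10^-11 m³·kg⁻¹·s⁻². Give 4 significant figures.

1.256 × 10^-36 m

Energy → length via G/c⁴.
1.52 × 10^8 J × (G/c⁴) = 1.256 × 10^-36 m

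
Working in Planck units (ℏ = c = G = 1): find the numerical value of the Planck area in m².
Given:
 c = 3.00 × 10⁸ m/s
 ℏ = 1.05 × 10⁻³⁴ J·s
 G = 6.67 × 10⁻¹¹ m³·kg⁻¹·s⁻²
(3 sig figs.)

Dimensional analysis gives A_P = ℏG/c³.
  = 7.00 × 10⁻⁴⁵ / 2.70 × 10²⁵
  = 2.59 × 10⁻⁷⁰ m²

2.59 × 10⁻⁷⁰ m²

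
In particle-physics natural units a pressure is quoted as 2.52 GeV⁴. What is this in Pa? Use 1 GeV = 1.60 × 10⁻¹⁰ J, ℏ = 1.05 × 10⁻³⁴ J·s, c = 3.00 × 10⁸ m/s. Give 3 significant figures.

5.28 × 10³⁷ Pa

Pressure is [E]/[L]³ = [E]⁴/(ℏc)³.
1 GeV⁴ → 1/(ℏc)³ × (1 GeV in J)⁴ = 2.10 × 10³⁷ Pa.
Result: 2.52 × 2.10 × 10³⁷ = 5.28 × 10³⁷ Pa.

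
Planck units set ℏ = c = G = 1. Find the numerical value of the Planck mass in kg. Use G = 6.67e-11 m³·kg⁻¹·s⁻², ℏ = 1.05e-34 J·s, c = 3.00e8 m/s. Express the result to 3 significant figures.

2.17e-8 kg

The unique combination of the constants set to 1 with dimensions of mass is m_P = √(ℏc/G).
  = √(4.72e-16)
  = 2.17e-8 kg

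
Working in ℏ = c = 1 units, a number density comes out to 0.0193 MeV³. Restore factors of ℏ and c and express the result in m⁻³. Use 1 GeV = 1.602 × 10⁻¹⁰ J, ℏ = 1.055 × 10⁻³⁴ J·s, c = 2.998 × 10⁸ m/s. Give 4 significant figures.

2.508 × 10³⁶ m⁻³

Number density is [L]⁻³ = [E]³/(ℏc)³.
1 GeV³ → 1/(ℏc)³ × (1 GeV in J)³ = 1.299 × 10⁴⁷ m⁻³.
Convert the energy scale: 0.0193 MeV³ = 1.93 × 10⁻¹¹ GeV³.
Result: 1.93 × 10⁻¹¹ × 1.299 × 10⁴⁷ = 2.508 × 10³⁶ m⁻³.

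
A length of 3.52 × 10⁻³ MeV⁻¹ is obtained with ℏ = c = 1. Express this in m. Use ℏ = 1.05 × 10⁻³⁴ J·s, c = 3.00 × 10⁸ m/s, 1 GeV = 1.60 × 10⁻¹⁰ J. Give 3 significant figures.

A length is [E]⁻¹ in ℏ=c=1; restore one factor of ℏc.
1 GeV⁻¹ → ℏc × (1 GeV in J)⁻¹ = 1.97 × 10⁻¹⁶ m.
Convert the energy scale: 3.52 × 10⁻³ MeV⁻¹ = 3.52 GeV⁻¹.
Result: 3.52 × 1.97 × 10⁻¹⁶ = 6.93 × 10⁻¹⁶ m.

6.93 × 10⁻¹⁶ m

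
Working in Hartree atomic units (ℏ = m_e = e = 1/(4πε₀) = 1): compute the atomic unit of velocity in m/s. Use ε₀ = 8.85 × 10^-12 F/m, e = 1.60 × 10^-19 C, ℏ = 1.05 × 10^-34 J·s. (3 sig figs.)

2.19 × 10^6 m/s

Dimensional analysis gives v_au = e²/(4πε₀ℏ).
  = 2.56 × 10^-38 / 1.17 × 10^-44
  = 2.19 × 10^6 m/s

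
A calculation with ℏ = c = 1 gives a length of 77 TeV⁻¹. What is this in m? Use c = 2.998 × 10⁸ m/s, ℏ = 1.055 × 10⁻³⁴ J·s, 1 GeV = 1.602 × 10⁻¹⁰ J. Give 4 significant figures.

A length is [E]⁻¹ in ℏ=c=1; restore one factor of ℏc.
1 GeV⁻¹ → ℏc × (1 GeV in J)⁻¹ = 1.974 × 10⁻¹⁶ m.
Convert the energy scale: 77 TeV⁻¹ = 0.0770 GeV⁻¹.
Result: 0.0770 × 1.974 × 10⁻¹⁶ = 1.520 × 10⁻¹⁷ m.

1.520 × 10⁻¹⁷ m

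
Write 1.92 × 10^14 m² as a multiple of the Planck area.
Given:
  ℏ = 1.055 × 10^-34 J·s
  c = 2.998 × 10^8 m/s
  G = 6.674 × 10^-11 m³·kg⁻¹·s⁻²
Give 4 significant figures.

7.348 × 10^83

Planck area: A_P = ℏG/c³ = 2.613 × 10^-70 m².
1.92 × 10^14 / 2.613 × 10^-70 = 7.348 × 10^83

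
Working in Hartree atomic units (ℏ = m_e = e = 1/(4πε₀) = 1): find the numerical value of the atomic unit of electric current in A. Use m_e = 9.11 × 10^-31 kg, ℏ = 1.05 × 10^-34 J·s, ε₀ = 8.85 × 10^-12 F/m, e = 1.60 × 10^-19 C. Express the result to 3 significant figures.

Dimensional analysis gives I_au = e E_h/ℏ = m_e e⁵/((4πε₀)²ℏ³).
E_h = 4.38 × 10^-18 J
e·E_h/ℏ = 6.67 × 10^-3 A

6.67 × 10^-3 A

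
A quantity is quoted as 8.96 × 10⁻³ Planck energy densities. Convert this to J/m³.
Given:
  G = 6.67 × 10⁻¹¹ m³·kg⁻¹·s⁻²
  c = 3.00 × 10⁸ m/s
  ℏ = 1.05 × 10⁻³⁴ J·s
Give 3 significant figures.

4.19 × 10¹¹¹ J/m³

One Planck energy density: u_P = c⁷/(ℏG²) = 4.68 × 10¹¹³ J/m³.
8.96 × 10⁻³ × 4.68 × 10¹¹³ J/m³ = 4.19 × 10¹¹¹ J/m³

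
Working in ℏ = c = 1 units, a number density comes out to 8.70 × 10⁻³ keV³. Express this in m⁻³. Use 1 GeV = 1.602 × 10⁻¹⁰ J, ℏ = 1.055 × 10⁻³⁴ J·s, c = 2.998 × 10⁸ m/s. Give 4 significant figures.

Number density is [L]⁻³ = [E]³/(ℏc)³.
1 GeV³ → 1/(ℏc)³ × (1 GeV in J)³ = 1.299 × 10⁴⁷ m⁻³.
Convert the energy scale: 8.70 × 10⁻³ keV³ = 8.70 × 10⁻²¹ GeV³.
Result: 8.70 × 10⁻²¹ × 1.299 × 10⁴⁷ = 1.130 × 10²⁷ m⁻³.

1.130 × 10²⁷ m⁻³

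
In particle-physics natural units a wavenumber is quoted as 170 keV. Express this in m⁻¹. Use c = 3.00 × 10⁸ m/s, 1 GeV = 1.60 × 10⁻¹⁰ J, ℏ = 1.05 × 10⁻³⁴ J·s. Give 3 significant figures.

Inverse length is [E]/(ℏc).
1 GeV → 1/(ℏc) × (1 GeV in J) = 5.08 × 10¹⁵ m⁻¹.
Convert the energy scale: 170 keV = 1.70 × 10⁻⁴ GeV.
Result: 1.70 × 10⁻⁴ × 5.08 × 10¹⁵ = 8.63 × 10¹¹ m⁻¹.

8.63 × 10¹¹ m⁻¹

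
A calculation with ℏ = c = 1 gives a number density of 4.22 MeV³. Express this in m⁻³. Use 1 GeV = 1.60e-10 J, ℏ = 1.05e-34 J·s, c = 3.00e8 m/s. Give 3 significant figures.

5.53e38 m⁻³

Number density is [L]⁻³ = [E]³/(ℏc)³.
1 GeV³ → 1/(ℏc)³ × (1 GeV in J)³ = 1.31e47 m⁻³.
Convert the energy scale: 4.22 MeV³ = 4.22e-9 GeV³.
Result: 4.22e-9 × 1.31e47 = 5.53e38 m⁻³.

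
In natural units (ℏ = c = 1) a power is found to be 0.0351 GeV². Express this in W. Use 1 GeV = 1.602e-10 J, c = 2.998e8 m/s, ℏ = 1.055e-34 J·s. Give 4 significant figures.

8.538e12 W

Power is [E]/[T] = [E]²/ℏ.
1 GeV² → 1/ℏ × (1 GeV in J)² = 2.433e14 W.
Result: 0.0351 × 2.433e14 = 8.538e12 W.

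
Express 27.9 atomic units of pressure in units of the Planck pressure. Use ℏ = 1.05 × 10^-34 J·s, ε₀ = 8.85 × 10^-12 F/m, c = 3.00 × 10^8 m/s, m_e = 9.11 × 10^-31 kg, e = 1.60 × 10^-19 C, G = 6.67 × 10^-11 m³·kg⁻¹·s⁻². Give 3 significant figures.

1.80 × 10^-99

atomic unit of pressure: P_au = E_h/a₀³ = m_e⁴e¹⁰/((4πε₀)⁵ℏ⁸) = 3.01 × 10^13 Pa
Planck pressure: p_P = c⁷/(ℏG²) = 4.68 × 10^113 Pa
27.9 × 3.01 × 10^13 / 4.68 × 10^113 = 1.80 × 10^-99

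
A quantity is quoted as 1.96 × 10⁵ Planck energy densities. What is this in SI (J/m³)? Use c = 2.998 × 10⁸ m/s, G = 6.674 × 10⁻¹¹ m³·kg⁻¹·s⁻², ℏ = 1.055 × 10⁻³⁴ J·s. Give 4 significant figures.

9.079 × 10¹¹⁸ J/m³

One Planck energy density: u_P = c⁷/(ℏG²) = 4.632 × 10¹¹³ J/m³.
1.96 × 10⁵ × 4.632 × 10¹¹³ J/m³ = 9.079 × 10¹¹⁸ J/m³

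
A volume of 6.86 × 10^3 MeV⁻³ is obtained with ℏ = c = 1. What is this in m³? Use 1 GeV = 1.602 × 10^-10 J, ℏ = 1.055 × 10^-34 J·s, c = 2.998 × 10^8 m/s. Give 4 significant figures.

Volume is [L]³ = [E]⁻³·(ℏc)³.
1 GeV⁻³ → (ℏc)³ × (1 GeV in J)⁻³ = 7.696 × 10^-48 m³.
Convert the energy scale: 6.86 × 10^3 MeV⁻³ = 6.86 × 10^12 GeV⁻³.
Result: 6.86 × 10^12 × 7.696 × 10^-48 = 5.279 × 10^-35 m³.

5.279 × 10^-35 m³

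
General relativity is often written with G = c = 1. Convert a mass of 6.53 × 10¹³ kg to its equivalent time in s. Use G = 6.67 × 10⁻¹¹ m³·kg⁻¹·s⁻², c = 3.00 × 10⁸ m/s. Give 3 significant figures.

1.61 × 10⁻²² s

Mass → time via G/c³.
6.53 × 10¹³ kg × (G/c³) = 1.61 × 10⁻²² s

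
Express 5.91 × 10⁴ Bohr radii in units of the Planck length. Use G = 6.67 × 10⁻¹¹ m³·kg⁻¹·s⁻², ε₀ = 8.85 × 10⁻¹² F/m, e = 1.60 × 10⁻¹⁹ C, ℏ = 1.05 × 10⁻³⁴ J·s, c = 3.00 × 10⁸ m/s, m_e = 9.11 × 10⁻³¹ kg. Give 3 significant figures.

Bohr radius: a₀ = 4πε₀ℏ²/(m_e e²) = 5.26 × 10⁻¹¹ m
Planck length: ℓ_P = √(ℏG/c³) = 1.61 × 10⁻³⁵ m
5.91 × 10⁴ × 5.26 × 10⁻¹¹ / 1.61 × 10⁻³⁵ = 1.93 × 10²⁹

1.93 × 10²⁹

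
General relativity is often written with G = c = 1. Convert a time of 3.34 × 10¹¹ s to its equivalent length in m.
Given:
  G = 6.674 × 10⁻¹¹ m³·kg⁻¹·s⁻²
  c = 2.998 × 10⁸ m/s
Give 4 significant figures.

1.001 × 10²⁰ m

Time → length via c.
3.34 × 10¹¹ s × (c) = 1.001 × 10²⁰ m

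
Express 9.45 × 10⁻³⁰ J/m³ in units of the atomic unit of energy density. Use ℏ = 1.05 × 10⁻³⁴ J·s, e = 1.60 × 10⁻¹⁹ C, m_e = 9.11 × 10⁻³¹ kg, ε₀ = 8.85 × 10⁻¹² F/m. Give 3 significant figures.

3.14 × 10⁻⁴³

atomic unit of energy density: u_au = E_h/a₀³ = m_e⁴e¹⁰/((4πε₀)⁵ℏ⁸) = 3.01 × 10¹³ J/m³.
9.45 × 10⁻³⁰ / 3.01 × 10¹³ = 3.14 × 10⁻⁴³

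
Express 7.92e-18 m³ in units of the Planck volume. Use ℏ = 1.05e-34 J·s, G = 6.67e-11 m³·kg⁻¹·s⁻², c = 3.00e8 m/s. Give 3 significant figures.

1.90e87

Planck volume: V_P = (ℏG/c³)^(3/2) = 4.18e-105 m³.
7.92e-18 / 4.18e-105 = 1.90e87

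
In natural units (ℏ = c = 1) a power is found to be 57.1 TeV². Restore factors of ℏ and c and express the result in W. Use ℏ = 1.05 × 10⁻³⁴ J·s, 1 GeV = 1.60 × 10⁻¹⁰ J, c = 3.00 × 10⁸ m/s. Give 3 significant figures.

1.39 × 10²² W

Power is [E]/[T] = [E]²/ℏ.
1 GeV² → 1/ℏ × (1 GeV in J)² = 2.44 × 10¹⁴ W.
Convert the energy scale: 57.1 TeV² = 5.71 × 10⁷ GeV².
Result: 5.71 × 10⁷ × 2.44 × 10¹⁴ = 1.39 × 10²² W.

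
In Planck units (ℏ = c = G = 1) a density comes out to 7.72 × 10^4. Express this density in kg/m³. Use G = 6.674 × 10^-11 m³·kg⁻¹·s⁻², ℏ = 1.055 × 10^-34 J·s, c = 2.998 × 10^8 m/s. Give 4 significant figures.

3.979 × 10^101 kg/m³

One Planck density: ρ_P = c⁵/(ℏG²) = 5.154 × 10^96 kg/m³.
7.72 × 10^4 × 5.154 × 10^96 kg/m³ = 3.979 × 10^101 kg/m³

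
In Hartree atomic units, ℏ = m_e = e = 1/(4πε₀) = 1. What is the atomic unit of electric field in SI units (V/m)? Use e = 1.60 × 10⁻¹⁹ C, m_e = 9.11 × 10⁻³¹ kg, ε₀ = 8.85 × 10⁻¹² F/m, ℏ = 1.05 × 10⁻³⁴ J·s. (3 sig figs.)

5.20 × 10¹¹ V/m

Dimensional analysis gives E_au = E_h/(e a₀) = m_e²e⁵/((4πε₀)³ℏ⁴).
E_h = 4.38 × 10⁻¹⁸ J
a₀ = 5.26 × 10⁻¹¹ m
E_h/(e·a₀) = 5.20 × 10¹¹ V/m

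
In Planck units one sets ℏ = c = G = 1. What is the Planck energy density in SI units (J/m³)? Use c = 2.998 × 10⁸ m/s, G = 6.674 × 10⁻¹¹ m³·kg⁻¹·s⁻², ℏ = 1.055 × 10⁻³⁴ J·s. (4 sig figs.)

4.632 × 10¹¹³ J/m³

u_P = c⁷/(ℏG²)
  = 2.177 × 10⁵⁹ / 4.699 × 10⁻⁵⁵
  = 4.632 × 10¹¹³ J/m³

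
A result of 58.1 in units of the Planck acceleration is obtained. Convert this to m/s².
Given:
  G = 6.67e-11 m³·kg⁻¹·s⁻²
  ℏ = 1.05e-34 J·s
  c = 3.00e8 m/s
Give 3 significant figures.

One Planck acceleration: a_P = √(c⁷/(ℏG)) = 5.59e51 m/s².
58.1 × 5.59e51 m/s² = 3.25e53 m/s²

3.25e53 m/s²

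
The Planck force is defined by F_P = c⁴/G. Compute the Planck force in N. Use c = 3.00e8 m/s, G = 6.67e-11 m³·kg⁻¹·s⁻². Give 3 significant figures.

F_P = c⁴/G
  = 8.10e33 / 6.67e-11
  = 1.21e44 N

1.21e44 N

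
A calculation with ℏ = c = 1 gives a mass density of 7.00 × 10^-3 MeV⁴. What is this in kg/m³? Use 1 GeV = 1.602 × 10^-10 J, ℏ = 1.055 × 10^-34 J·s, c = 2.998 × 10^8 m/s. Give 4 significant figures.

1.621 × 10^6 kg/m³

Mass density is [E]/(c²[L]³) = [E]⁴/(ℏ³c⁵).
1 GeV⁴ → 1/(ℏ³c⁵) × (1 GeV in J)⁴ = 2.316 × 10^20 kg/m³.
Convert the energy scale: 7.00 × 10^-3 MeV⁴ = 7.00 × 10^-15 GeV⁴.
Result: 7.00 × 10^-15 × 2.316 × 10^20 = 1.621 × 10^6 kg/m³.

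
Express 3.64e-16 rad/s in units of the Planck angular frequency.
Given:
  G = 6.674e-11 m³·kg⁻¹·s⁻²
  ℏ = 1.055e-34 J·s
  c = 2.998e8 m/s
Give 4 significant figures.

1.963e-59

Planck angular frequency: ω_P = √(c⁵/(ℏG)) = 1.855e43 rad/s.
3.64e-16 / 1.855e43 = 1.963e-59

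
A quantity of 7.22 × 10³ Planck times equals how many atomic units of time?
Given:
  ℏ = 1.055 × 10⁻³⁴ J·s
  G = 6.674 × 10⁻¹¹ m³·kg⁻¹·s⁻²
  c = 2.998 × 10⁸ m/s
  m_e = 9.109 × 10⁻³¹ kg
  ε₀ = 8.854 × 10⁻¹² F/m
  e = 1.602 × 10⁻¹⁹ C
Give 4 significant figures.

Planck time: t_P = √(ℏG/c⁵) = 5.392 × 10⁻⁴⁴ s
atomic unit of time: τ_au = (4πε₀)²ℏ³/(m_e e⁴) = 2.423 × 10⁻¹⁷ s
7.22 × 10³ × 5.392 × 10⁻⁴⁴ / 2.423 × 10⁻¹⁷ = 1.607 × 10⁻²³

1.607 × 10⁻²³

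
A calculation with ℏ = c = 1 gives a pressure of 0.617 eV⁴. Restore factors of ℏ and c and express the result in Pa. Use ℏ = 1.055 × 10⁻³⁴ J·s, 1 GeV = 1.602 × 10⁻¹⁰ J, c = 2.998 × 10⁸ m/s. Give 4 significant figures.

Pressure is [E]/[L]³ = [E]⁴/(ℏc)³.
1 GeV⁴ → 1/(ℏc)³ × (1 GeV in J)⁴ = 2.082 × 10³⁷ Pa.
Convert the energy scale: 0.617 eV⁴ = 6.17 × 10⁻³⁷ GeV⁴.
Result: 6.17 × 10⁻³⁷ × 2.082 × 10³⁷ = 12.84 Pa.

12.84 Pa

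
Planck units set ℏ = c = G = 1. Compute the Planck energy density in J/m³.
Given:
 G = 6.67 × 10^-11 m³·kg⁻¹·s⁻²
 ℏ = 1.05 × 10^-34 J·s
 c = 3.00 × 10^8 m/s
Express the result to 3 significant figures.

The unique combination of the constants set to 1 with dimensions of energy density is u_P = c⁷/(ℏG²).
  = 2.19 × 10^59 / 4.67 × 10^-55
  = 4.68 × 10^113 J/m³

4.68 × 10^113 J/m³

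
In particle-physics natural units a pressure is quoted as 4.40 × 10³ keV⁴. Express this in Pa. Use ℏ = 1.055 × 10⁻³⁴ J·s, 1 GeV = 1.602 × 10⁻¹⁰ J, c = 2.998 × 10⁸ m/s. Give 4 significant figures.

Pressure is [E]/[L]³ = [E]⁴/(ℏc)³.
1 GeV⁴ → 1/(ℏc)³ × (1 GeV in J)⁴ = 2.082 × 10³⁷ Pa.
Convert the energy scale: 4.40 × 10³ keV⁴ = 4.40 × 10⁻²¹ GeV⁴.
Result: 4.40 × 10⁻²¹ × 2.082 × 10³⁷ = 9.159 × 10¹⁶ Pa.

9.159 × 10¹⁶ Pa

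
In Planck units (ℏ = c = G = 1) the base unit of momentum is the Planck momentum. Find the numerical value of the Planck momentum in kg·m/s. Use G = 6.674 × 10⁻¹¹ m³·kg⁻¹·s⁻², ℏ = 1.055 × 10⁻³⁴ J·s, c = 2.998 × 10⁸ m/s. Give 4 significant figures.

p_P = √(ℏc³/G)
  = √(42.60)
  = 6.527 kg·m/s

6.527 kg·m/s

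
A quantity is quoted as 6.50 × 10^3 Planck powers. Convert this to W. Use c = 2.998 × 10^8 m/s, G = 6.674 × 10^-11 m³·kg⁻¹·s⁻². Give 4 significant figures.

One Planck power: P_P = c⁵/G = 3.629 × 10^52 W.
6.50 × 10^3 × 3.629 × 10^52 W = 2.359 × 10^56 W

2.359 × 10^56 W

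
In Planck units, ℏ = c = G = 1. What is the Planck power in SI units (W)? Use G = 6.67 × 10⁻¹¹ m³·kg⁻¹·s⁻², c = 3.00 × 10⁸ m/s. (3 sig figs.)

The unique combination of the constants set to 1 with dimensions of power is P_P = c⁵/G.
  = 2.43 × 10⁴² / 6.67 × 10⁻¹¹
  = 3.64 × 10⁵² W

3.64 × 10⁵² W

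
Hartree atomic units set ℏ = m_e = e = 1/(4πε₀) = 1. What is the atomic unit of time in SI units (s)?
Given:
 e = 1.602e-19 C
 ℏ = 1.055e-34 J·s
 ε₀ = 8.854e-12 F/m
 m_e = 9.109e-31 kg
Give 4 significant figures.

The unique combination of the constants set to 1 with dimensions of time is τ_au = (4πε₀)²ℏ³/(m_e e⁴).
E_h = 4.354e-18 J
ℏ/E_h = 2.423e-17 s

2.423e-17 s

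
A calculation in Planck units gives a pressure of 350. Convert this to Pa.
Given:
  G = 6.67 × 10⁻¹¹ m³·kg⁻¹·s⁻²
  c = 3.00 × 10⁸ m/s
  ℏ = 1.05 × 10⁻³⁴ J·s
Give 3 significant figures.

1.64 × 10¹¹⁶ Pa

One Planck pressure: p_P = c⁷/(ℏG²) = 4.68 × 10¹¹³ Pa.
350 × 4.68 × 10¹¹³ Pa = 1.64 × 10¹¹⁶ Pa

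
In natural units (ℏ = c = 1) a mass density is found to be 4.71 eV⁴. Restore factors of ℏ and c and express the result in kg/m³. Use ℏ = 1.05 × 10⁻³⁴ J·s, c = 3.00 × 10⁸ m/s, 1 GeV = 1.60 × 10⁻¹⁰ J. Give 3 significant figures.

Mass density is [E]/(c²[L]³) = [E]⁴/(ℏ³c⁵).
1 GeV⁴ → 1/(ℏ³c⁵) × (1 GeV in J)⁴ = 2.33 × 10²⁰ kg/m³.
Convert the energy scale: 4.71 eV⁴ = 4.71 × 10⁻³⁶ GeV⁴.
Result: 4.71 × 10⁻³⁶ × 2.33 × 10²⁰ = 1.10 × 10⁻¹⁵ kg/m³.

1.10 × 10⁻¹⁵ kg/m³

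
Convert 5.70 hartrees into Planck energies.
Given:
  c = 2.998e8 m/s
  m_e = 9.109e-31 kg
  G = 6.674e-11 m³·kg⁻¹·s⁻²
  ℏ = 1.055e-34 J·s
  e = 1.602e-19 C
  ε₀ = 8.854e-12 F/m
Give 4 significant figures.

1.268e-26

hartree: E_h = m_e e⁴/(4πε₀ℏ)² = 4.354e-18 J
Planck energy: E_P = √(ℏc⁵/G) = 1.957e9 J
5.70 × 4.354e-18 / 1.957e9 = 1.268e-26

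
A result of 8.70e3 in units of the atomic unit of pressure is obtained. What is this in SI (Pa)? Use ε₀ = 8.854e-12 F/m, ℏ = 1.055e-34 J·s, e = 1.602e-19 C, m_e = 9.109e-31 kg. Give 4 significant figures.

2.548e17 Pa

One atomic unit of pressure: P_au = E_h/a₀³ = m_e⁴e¹⁰/((4πε₀)⁵ℏ⁸) = 2.929e13 Pa.
8.70e3 × 2.929e13 Pa = 2.548e17 Pa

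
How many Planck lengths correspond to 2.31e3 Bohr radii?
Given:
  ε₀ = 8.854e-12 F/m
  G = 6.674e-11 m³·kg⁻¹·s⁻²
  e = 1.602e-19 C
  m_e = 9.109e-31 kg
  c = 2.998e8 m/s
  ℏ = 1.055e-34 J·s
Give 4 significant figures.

7.570e27

Bohr radius: a₀ = 4πε₀ℏ²/(m_e e²) = 5.297e-11 m
Planck length: ℓ_P = √(ℏG/c³) = 1.616e-35 m
2.31e3 × 5.297e-11 / 1.616e-35 = 7.570e27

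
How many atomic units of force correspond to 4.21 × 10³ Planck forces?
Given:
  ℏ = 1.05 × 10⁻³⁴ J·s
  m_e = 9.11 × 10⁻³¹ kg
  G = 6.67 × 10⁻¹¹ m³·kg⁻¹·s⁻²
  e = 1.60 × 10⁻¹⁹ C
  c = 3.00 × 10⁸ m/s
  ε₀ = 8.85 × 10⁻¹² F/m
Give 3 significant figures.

Planck force: F_P = c⁴/G = 1.21 × 10⁴⁴ N
atomic unit of force: F_au = E_h/a₀ = m_e²e⁶/((4πε₀)³ℏ⁴) = 8.33 × 10⁻⁸ N
4.21 × 10³ × 1.21 × 10⁴⁴ / 8.33 × 10⁻⁸ = 6.14 × 10⁵⁴

6.14 × 10⁵⁴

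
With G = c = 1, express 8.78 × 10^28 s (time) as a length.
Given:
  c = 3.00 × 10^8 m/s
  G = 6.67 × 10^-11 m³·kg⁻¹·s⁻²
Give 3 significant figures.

2.63 × 10^37 m

Time → length via c.
8.78 × 10^28 s × (c) = 2.63 × 10^37 m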